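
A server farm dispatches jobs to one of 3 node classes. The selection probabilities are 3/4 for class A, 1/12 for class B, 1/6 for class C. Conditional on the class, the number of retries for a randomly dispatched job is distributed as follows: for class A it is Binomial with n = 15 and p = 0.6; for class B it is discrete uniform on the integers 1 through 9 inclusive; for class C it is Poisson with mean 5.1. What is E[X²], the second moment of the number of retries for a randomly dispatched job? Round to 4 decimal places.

For each component E[X²] = Var + (mean)², giving A: 84.6; B: 31.6667; C: 31.11.
Overall E[X²] = 0.75·84.6 + 0.0833333·31.6667 + 0.166667·31.11 = 71.2739.

71.2739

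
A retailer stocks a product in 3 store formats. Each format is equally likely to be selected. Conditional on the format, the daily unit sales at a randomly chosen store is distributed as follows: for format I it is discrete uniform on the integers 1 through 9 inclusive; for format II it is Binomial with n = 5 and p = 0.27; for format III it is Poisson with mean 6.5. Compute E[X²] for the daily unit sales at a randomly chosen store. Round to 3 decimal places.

For each component E[X²] = Var + (mean)², giving I: 31.6667; II: 2.808; III: 48.75.
Overall E[X²] = 0.333333·31.6667 + 0.333333·2.808 + 0.333333·48.75 = 27.7416.

27.742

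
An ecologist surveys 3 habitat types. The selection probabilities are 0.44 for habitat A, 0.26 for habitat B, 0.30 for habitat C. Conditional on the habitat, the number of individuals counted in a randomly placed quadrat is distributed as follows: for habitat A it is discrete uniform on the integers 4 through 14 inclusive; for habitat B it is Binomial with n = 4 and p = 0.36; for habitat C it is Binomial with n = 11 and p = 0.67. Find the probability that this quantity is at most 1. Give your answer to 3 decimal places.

0.142

Conditional on each habitat, P(X ≤ 1): A: 0; B: 0.54526; C: 0.000117932.
By total probability, P(X ≤ 1) = 0.44·0 + 0.26·0.54526 + 0.3·0.000117932 = 0.141803.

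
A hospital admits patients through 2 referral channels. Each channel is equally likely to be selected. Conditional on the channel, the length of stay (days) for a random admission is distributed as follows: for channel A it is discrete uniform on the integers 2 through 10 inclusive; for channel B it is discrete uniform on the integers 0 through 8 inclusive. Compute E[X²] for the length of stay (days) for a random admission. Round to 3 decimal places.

32.667

For each component E[X²] = Var + (mean)², giving A: 42.6667; B: 22.6667.
Overall E[X²] = 0.5·42.6667 + 0.5·22.6667 = 32.6667.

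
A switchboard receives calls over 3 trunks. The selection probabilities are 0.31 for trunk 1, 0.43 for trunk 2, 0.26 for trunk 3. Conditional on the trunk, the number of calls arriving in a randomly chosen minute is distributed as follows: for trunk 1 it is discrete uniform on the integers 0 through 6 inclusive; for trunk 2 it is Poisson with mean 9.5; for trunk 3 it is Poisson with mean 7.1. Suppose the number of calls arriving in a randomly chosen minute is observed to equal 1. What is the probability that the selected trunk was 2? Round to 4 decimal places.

Likelihoods P(X=1 | ·): 1: 0.142857; 2: 0.000711092; 3: 0.00585824.
Posterior ∝ prior × likelihood. Numerator for 2: 0.43·0.000711092 = 0.00030577.
Normalizing constant: 0.31·0.142857 + 0.43·0.000711092 + 0.26·0.00585824 = 0.0461146.
P(2 | observation) = 0.00030577 / 0.0461146 = 0.00663064.

0.0066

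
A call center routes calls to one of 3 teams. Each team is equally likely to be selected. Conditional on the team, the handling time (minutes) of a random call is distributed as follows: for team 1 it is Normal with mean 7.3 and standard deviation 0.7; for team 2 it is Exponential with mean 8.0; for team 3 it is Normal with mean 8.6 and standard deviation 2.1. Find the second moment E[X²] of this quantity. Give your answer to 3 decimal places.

86.717

For each component E[X²] = Var + (mean)², giving 1: 53.78; 2: 128; 3: 78.37.
Overall E[X²] = 0.333333·53.78 + 0.333333·128 + 0.333333·78.37 = 86.7167.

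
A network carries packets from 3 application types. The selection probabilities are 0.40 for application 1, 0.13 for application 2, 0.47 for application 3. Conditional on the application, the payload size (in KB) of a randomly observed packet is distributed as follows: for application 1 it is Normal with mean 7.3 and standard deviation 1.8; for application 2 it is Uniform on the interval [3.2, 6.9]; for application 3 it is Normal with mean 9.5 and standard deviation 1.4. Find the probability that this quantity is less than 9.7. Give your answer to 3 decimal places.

Conditional on each application, P(X < 9.7): 1: 0.908789; 2: 1; 3: 0.556798.
By total probability, P(X < 9.7) = 0.4·0.908789 + 0.13·1 + 0.47·0.556798 = 0.755211.

0.755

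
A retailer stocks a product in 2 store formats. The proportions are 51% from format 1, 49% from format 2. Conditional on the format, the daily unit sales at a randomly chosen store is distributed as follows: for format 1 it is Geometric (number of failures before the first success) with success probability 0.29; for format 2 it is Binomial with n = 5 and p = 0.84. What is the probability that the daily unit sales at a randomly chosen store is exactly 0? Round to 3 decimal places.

Conditional on each format, P(X = 0): 1: 0.29; 2: 0.000104858.
By total probability, P(X = 0) = 0.51·0.29 + 0.49·0.000104858 = 0.147951.

0.148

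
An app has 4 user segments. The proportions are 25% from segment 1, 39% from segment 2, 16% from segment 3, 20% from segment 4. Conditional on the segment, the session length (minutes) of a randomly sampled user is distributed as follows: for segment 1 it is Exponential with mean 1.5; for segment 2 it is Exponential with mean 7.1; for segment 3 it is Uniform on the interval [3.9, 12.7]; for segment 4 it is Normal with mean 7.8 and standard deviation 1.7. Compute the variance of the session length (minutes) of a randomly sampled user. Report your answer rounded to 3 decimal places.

28.861

Per component, 1: μ=1.5, E[X²]=4.5; 2: μ=7.1, E[X²]=100.82; 3: μ=8.3, E[X²]=75.3433; 4: μ=7.8, E[X²]=63.73.
E[X] = 0.25·1.5 + 0.39·7.1 + 0.16·8.3 + 0.2·7.8 = 6.032.
E[X²] = 0.25·4.5 + 0.39·100.82 + 0.16·75.3433 + 0.2·63.73 = 65.2457.
Var(X) = E[X²] − (E[X])² = 65.2457 − 36.385 = 28.8607.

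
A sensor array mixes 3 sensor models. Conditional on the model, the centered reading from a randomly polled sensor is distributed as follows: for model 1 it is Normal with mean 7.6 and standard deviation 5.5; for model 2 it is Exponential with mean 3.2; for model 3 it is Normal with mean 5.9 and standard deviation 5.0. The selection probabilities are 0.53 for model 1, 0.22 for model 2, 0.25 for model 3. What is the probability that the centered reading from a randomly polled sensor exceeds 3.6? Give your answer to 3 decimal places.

Conditional on each model, P(X > 3.6): 1: 0.766471; 2: 0.324652; 3: 0.677242.
By total probability, P(X > 3.6) = 0.53·0.766471 + 0.22·0.324652 + 0.25·0.677242 = 0.646963.

0.647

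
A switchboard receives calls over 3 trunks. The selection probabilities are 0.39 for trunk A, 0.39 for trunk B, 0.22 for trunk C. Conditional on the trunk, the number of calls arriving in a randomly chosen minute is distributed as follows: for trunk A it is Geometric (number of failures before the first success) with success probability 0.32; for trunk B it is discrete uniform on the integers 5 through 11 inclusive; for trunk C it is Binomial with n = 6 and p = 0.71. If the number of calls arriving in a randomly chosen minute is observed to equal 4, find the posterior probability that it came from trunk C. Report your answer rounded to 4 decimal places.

Likelihoods P(X=4 | ·): A: 0.0684204; B: 0; C: 0.320568.
Posterior ∝ prior × likelihood. Numerator for C: 0.22·0.320568 = 0.070525.
Normalizing constant: 0.39·0.0684204 + 0.39·0 + 0.22·0.320568 = 0.097209.
P(C | observation) = 0.070525 / 0.097209 = 0.725499.

0.7255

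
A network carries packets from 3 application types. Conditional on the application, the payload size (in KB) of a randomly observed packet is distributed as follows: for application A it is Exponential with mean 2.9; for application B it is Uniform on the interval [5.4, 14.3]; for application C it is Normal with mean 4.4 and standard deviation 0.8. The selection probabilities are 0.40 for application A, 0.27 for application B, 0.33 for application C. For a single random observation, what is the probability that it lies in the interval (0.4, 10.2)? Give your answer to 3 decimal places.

0.812

Conditional on each application, P(0.4 < X < 10.2): A: 0.841478; B: 0.539326; C: 1.
By total probability, P(0.4 < X < 10.2) = 0.4·0.841478 + 0.27·0.539326 + 0.33·1 = 0.812209.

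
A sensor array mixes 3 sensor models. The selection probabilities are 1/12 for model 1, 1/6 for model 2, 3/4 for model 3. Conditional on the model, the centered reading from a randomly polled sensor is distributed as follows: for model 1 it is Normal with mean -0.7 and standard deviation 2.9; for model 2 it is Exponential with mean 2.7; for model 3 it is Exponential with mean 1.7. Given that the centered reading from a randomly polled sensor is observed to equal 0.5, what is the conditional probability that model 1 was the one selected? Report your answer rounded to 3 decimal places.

Likelihoods f(0.5 | ·): 1: 0.126279; 2: 0.307759; 3: 0.438346.
Posterior ∝ prior × likelihood. Numerator for 1: 0.0833333·0.126279 = 0.0105232.
Normalizing constant: 0.0833333·0.126279 + 0.166667·0.307759 + 0.75·0.438346 = 0.390576.
P(1 | observation) = 0.0105232 / 0.390576 = 0.0269429.

0.027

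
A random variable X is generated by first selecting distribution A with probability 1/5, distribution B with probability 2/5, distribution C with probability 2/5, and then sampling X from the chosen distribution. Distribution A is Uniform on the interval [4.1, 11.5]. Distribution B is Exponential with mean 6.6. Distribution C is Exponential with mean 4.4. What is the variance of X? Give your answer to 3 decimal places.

27.895

Per component, A: μ=7.8, E[X²]=65.4033; B: μ=6.6, E[X²]=87.12; C: μ=4.4, E[X²]=38.72.
E[X] = 0.2·7.8 + 0.4·6.6 + 0.4·4.4 = 5.96.
E[X²] = 0.2·65.4033 + 0.4·87.12 + 0.4·38.72 = 63.4167.
Var(X) = E[X²] − (E[X])² = 63.4167 − 35.5216 = 27.8951.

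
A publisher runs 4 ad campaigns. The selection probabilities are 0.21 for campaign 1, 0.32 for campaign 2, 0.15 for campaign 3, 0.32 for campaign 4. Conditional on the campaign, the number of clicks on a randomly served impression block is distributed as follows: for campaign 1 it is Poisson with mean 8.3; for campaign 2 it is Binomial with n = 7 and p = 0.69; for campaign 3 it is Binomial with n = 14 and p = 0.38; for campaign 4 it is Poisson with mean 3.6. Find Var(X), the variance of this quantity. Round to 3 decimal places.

6.751

Per component, 1: μ=8.3, E[X²]=77.19; 2: μ=4.83, E[X²]=24.8262; 3: μ=5.32, E[X²]=31.6008; 4: μ=3.6, E[X²]=16.56.
E[X] = 0.21·8.3 + 0.32·4.83 + 0.15·5.32 + 0.32·3.6 = 5.2386.
E[X²] = 0.21·77.19 + 0.32·24.8262 + 0.15·31.6008 + 0.32·16.56 = 34.1936.
Var(X) = E[X²] − (E[X])² = 34.1936 − 27.4429 = 6.75067.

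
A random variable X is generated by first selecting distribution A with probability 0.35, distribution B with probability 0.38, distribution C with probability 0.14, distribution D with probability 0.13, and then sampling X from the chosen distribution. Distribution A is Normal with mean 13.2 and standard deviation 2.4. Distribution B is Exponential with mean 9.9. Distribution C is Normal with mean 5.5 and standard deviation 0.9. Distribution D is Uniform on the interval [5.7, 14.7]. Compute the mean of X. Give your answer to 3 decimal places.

10.478

Component means — A: 13.2; B: 9.9; C: 5.5; D: 10.2.
E[X] = 0.35·13.2 + 0.38·9.9 + 0.14·5.5 + 0.13·10.2 = 10.478.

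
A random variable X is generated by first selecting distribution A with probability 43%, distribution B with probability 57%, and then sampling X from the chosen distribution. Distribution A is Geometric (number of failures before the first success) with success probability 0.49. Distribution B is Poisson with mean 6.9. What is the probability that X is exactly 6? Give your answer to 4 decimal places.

Conditional on each component, P(X = 6): A: 0.00862218; B: 0.151053.
By total probability, P(X = 6) = 0.43·0.00862218 + 0.57·0.151053 = 0.0898079.

0.0898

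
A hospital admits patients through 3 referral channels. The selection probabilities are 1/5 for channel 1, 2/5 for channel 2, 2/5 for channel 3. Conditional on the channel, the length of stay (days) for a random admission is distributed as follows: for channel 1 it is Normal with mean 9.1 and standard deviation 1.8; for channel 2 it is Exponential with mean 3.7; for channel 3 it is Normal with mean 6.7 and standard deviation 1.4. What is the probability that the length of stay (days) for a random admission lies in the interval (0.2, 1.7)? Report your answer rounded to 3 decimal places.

Conditional on each channel, P(0.2 < X < 1.7): 1: 1.93062e-05; 2: 0.315756; 3: 0.000175802.
By total probability, P(0.2 < X < 1.7) = 0.2·1.93062e-05 + 0.4·0.315756 + 0.4·0.000175802 = 0.126377.

0.126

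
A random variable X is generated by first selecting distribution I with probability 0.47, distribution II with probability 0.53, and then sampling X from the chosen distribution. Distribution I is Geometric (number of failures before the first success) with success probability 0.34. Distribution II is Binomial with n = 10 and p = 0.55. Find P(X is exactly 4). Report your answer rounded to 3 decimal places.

Conditional on each component, P(X = 4): I: 0.0645141; II: 0.159568.
By total probability, P(X = 4) = 0.47·0.0645141 + 0.53·0.159568 = 0.114893.

0.115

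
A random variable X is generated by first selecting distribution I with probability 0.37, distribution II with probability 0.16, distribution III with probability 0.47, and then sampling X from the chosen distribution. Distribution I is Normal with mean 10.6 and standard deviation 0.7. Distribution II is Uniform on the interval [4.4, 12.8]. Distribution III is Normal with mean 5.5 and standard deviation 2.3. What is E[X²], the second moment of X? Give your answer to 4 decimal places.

For each component E[X²] = Var + (mean)², giving I: 112.85; II: 79.84; III: 35.54.
Overall E[X²] = 0.37·112.85 + 0.16·79.84 + 0.47·35.54 = 71.2327.

71.2327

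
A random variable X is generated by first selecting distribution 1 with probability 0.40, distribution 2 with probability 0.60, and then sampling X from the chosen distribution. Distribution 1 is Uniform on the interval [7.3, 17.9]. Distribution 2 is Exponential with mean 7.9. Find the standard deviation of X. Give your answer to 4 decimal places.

6.8186

Per component, 1: μ=12.6, E[X²]=168.123; 2: μ=7.9, E[X²]=124.82.
E[X] = 0.4·12.6 + 0.6·7.9 = 9.78.
E[X²] = 0.4·168.123 + 0.6·124.82 = 142.141.
Var(X) = E[X²] − (E[X])² = 142.141 − 95.6484 = 46.4929.
SD(X) = √46.4929 = 6.81857.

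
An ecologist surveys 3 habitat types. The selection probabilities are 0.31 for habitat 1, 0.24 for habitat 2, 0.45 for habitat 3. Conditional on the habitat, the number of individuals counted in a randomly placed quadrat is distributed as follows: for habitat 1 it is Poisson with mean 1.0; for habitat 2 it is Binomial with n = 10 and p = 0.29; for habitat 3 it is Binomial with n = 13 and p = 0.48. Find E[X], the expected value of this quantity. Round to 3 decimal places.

3.814

Component means — 1: 1; 2: 2.9; 3: 6.24.
E[X] = 0.31·1 + 0.24·2.9 + 0.45·6.24 = 3.814.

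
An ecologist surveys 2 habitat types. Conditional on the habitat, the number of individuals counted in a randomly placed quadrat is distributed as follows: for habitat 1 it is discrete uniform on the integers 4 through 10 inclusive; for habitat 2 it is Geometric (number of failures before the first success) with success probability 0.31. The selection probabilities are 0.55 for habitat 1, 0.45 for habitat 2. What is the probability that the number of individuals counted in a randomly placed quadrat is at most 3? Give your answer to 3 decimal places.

0.348

Conditional on each habitat, P(X ≤ 3): 1: 0; 2: 0.773329.
By total probability, P(X ≤ 3) = 0.55·0 + 0.45·0.773329 = 0.347998.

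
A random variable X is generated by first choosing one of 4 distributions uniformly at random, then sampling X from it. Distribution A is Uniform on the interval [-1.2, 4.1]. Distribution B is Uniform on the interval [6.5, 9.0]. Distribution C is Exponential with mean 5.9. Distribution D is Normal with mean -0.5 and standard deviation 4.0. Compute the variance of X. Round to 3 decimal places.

24.402

Per component, A: μ=1.45, E[X²]=4.44333; B: μ=7.75, E[X²]=60.5833; C: μ=5.9, E[X²]=69.62; D: μ=-0.5, E[X²]=16.25.
E[X] = 0.25·1.45 + 0.25·7.75 + 0.25·5.9 + 0.25·-0.5 = 3.65.
E[X²] = 0.25·4.44333 + 0.25·60.5833 + 0.25·69.62 + 0.25·16.25 = 37.7242.
Var(X) = E[X²] − (E[X])² = 37.7242 − 13.3225 = 24.4017.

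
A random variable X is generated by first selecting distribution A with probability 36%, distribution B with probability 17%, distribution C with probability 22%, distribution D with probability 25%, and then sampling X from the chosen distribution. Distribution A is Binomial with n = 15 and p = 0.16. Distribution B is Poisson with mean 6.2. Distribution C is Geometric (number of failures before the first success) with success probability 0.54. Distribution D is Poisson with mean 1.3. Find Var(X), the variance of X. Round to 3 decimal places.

5.735

Per component, A: μ=2.4, E[X²]=7.776; B: μ=6.2, E[X²]=44.64; C: μ=0.851852, E[X²]=2.30316; D: μ=1.3, E[X²]=2.99.
E[X] = 0.36·2.4 + 0.17·6.2 + 0.22·0.851852 + 0.25·1.3 = 2.43041.
E[X²] = 0.36·7.776 + 0.17·44.64 + 0.22·2.30316 + 0.25·2.99 = 11.6424.
Var(X) = E[X²] − (E[X])² = 11.6424 − 5.90688 = 5.73547.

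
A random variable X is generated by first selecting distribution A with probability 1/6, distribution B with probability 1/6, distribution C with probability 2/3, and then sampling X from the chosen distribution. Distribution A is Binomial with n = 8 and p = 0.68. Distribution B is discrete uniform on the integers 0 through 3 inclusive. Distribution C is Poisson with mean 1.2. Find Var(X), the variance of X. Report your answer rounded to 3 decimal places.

Per component, A: μ=5.44, E[X²]=31.3344; B: μ=1.5, E[X²]=3.5; C: μ=1.2, E[X²]=2.64.
E[X] = 0.166667·5.44 + 0.166667·1.5 + 0.666667·1.2 = 1.95667.
E[X²] = 0.166667·31.3344 + 0.166667·3.5 + 0.666667·2.64 = 7.56573.
Var(X) = E[X²] − (E[X])² = 7.56573 − 3.82854 = 3.73719.

3.737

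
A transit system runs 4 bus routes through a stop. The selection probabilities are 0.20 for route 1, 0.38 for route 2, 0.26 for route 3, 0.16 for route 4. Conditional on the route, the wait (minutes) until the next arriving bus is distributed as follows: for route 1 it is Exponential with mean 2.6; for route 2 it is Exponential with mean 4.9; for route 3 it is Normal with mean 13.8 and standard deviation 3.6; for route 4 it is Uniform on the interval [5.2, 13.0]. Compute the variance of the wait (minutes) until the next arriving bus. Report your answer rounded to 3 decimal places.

32.751

Per component, 1: μ=2.6, E[X²]=13.52; 2: μ=4.9, E[X²]=48.02; 3: μ=13.8, E[X²]=203.4; 4: μ=9.1, E[X²]=87.88.
E[X] = 0.2·2.6 + 0.38·4.9 + 0.26·13.8 + 0.16·9.1 = 7.426.
E[X²] = 0.2·13.52 + 0.38·48.02 + 0.26·203.4 + 0.16·87.88 = 87.8964.
Var(X) = E[X²] − (E[X])² = 87.8964 − 55.1455 = 32.7509.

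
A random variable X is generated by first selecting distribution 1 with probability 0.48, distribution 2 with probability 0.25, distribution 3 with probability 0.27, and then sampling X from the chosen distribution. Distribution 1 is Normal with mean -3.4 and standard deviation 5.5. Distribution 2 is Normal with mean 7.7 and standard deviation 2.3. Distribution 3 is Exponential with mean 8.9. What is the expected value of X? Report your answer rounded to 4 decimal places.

2.6960

Component means — 1: -3.4; 2: 7.7; 3: 8.9.
E[X] = 0.48·-3.4 + 0.25·7.7 + 0.27·8.9 = 2.696.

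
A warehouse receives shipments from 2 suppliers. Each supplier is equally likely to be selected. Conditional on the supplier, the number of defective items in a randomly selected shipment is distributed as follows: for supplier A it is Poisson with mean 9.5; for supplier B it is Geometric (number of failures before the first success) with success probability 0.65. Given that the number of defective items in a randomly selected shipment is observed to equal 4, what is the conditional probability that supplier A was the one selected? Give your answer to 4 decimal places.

0.7226

Likelihoods P(X=4 | ·): A: 0.025403; B: 0.00975406.
Posterior ∝ prior × likelihood. Numerator for A: 0.5·0.025403 = 0.0127015.
Normalizing constant: 0.5·0.025403 + 0.5·0.00975406 = 0.0175785.
P(A | observation) = 0.0127015 / 0.0175785 = 0.722558.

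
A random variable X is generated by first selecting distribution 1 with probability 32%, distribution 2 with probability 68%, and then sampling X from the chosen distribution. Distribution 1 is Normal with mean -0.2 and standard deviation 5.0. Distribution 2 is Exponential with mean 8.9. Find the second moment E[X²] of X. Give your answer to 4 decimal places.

115.7384

For each component E[X²] = Var + (mean)², giving 1: 25.04; 2: 158.42.
Overall E[X²] = 0.32·25.04 + 0.68·158.42 = 115.738.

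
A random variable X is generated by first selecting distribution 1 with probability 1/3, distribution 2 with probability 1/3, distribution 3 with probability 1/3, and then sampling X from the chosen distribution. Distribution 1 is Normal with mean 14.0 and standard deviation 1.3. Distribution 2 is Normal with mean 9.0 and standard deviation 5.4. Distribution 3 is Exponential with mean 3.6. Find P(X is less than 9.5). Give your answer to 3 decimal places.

0.489

Conditional on each component, P(X < 9.5): 1: 0.000268549; 2: 0.536886; 3: 0.928559.
By total probability, P(X < 9.5) = 0.333333·0.000268549 + 0.333333·0.536886 + 0.333333·0.928559 = 0.488571.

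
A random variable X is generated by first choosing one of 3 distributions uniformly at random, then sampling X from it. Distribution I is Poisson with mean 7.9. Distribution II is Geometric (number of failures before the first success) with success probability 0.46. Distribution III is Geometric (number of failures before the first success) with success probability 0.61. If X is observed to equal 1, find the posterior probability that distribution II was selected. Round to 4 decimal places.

Likelihoods P(X=1 | ·): I: 0.00292887; II: 0.2484; III: 0.2379.
Posterior ∝ prior × likelihood. Numerator for II: 0.333333·0.2484 = 0.0828.
Normalizing constant: 0.333333·0.00292887 + 0.333333·0.2484 + 0.333333·0.2379 = 0.163076.
P(II | observation) = 0.0828 / 0.163076 = 0.507738.

0.5077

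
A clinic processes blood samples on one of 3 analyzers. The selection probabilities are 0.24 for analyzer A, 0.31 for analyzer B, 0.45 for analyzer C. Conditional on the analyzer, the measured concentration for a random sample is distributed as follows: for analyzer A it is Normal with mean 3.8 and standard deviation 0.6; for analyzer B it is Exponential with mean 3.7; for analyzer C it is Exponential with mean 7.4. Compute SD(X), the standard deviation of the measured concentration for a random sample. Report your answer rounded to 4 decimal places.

Per component, A: μ=3.8, E[X²]=14.8; B: μ=3.7, E[X²]=27.38; C: μ=7.4, E[X²]=109.52.
E[X] = 0.24·3.8 + 0.31·3.7 + 0.45·7.4 = 5.389.
E[X²] = 0.24·14.8 + 0.31·27.38 + 0.45·109.52 = 61.3238.
Var(X) = E[X²] − (E[X])² = 61.3238 − 29.0413 = 32.2825.
SD(X) = √32.2825 = 5.68177.

5.6818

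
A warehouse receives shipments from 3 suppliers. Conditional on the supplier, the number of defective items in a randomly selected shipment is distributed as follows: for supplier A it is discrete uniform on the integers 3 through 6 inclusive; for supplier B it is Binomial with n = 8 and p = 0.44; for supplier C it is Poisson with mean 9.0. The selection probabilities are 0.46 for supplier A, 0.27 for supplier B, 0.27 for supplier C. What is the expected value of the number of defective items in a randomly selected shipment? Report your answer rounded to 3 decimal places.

5.450

Component means — A: 4.5; B: 3.52; C: 9.
E[X] = 0.46·4.5 + 0.27·3.52 + 0.27·9 = 5.4504.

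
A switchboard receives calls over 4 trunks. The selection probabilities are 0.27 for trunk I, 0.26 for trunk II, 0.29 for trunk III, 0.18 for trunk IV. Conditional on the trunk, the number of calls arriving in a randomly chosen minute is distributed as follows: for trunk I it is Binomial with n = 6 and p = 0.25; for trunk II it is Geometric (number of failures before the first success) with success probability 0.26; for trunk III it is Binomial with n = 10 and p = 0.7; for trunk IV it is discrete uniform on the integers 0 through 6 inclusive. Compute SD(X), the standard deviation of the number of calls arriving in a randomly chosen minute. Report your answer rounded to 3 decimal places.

Per component, I: μ=1.5, E[X²]=3.375; II: μ=2.84615, E[X²]=19.0473; III: μ=7, E[X²]=51.1; IV: μ=3, E[X²]=13.
E[X] = 0.27·1.5 + 0.26·2.84615 + 0.29·7 + 0.18·3 = 3.715.
E[X²] = 0.27·3.375 + 0.26·19.0473 + 0.29·51.1 + 0.18·13 = 23.0226.
Var(X) = E[X²] − (E[X])² = 23.0226 − 13.8012 = 9.22133.
SD(X) = √9.22133 = 3.03666.

3.037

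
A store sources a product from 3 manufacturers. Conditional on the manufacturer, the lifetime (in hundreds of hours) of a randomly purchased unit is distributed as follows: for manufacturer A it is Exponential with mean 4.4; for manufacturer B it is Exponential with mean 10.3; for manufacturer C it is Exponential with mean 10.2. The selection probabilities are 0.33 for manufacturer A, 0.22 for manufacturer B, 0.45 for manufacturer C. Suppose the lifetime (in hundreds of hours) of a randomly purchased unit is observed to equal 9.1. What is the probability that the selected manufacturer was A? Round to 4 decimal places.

Likelihoods f(9.1 | ·): A: 0.0287308; B: 0.0401297; C: 0.0401736.
Posterior ∝ prior × likelihood. Numerator for A: 0.33·0.0287308 = 0.00948116.
Normalizing constant: 0.33·0.0287308 + 0.22·0.0401297 + 0.45·0.0401736 = 0.0363878.
P(A | observation) = 0.00948116 / 0.0363878 = 0.260559.

0.2606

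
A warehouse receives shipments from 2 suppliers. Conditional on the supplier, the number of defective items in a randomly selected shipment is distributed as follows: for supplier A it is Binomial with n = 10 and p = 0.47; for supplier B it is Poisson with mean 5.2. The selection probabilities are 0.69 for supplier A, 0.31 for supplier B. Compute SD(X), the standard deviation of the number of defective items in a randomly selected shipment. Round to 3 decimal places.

Per component, A: μ=4.7, E[X²]=24.581; B: μ=5.2, E[X²]=32.24.
E[X] = 0.69·4.7 + 0.31·5.2 = 4.855.
E[X²] = 0.69·24.581 + 0.31·32.24 = 26.9553.
Var(X) = E[X²] − (E[X])² = 26.9553 − 23.571 = 3.38426.
SD(X) = √3.38426 = 1.83964.

1.840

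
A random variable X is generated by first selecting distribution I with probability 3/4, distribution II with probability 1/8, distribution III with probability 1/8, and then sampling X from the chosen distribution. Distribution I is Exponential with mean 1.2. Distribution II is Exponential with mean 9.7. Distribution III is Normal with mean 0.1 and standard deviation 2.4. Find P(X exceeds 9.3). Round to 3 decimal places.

0.048

Conditional on each component, P(X > 9.3): I: 0.000430743; II: 0.383367; III: 6.32092e-05.
By total probability, P(X > 9.3) = 0.75·0.000430743 + 0.125·0.383367 + 0.125·6.32092e-05 = 0.0482518.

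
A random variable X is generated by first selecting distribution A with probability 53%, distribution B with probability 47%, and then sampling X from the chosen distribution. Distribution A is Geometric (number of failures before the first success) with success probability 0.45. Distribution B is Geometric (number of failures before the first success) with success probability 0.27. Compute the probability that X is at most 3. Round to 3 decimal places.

Conditional on each component, P(X ≤ 3): A: 0.908494; B: 0.716018.
By total probability, P(X ≤ 3) = 0.53·0.908494 + 0.47·0.716018 = 0.81803.

0.818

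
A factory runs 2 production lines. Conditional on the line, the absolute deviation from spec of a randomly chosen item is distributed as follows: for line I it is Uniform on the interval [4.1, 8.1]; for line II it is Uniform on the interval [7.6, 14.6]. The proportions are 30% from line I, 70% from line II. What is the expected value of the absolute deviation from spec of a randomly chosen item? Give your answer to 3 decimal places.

Component means — I: 6.1; II: 11.1.
E[X] = 0.3·6.1 + 0.7·11.1 = 9.6.

9.600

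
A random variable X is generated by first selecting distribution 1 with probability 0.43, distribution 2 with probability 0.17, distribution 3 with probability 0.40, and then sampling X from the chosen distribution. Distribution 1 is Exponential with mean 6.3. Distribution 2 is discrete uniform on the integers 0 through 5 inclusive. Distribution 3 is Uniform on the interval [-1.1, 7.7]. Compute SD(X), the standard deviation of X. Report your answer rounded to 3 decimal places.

Per component, 1: μ=6.3, E[X²]=79.38; 2: μ=2.5, E[X²]=9.16667; 3: μ=3.3, E[X²]=17.3433.
E[X] = 0.43·6.3 + 0.17·2.5 + 0.4·3.3 = 4.454.
E[X²] = 0.43·79.38 + 0.17·9.16667 + 0.4·17.3433 = 42.6291.
Var(X) = E[X²] − (E[X])² = 42.6291 − 19.8381 = 22.791.
SD(X) = √22.791 = 4.77399.

4.774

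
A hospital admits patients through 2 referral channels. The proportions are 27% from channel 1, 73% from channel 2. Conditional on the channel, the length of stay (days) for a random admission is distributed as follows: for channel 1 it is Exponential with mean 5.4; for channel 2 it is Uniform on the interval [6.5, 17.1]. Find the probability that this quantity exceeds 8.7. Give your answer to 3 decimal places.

Conditional on each channel, P(X > 8.7): 1: 0.199666; 2: 0.792453.
By total probability, P(X > 8.7) = 0.27·0.199666 + 0.73·0.792453 = 0.6324.

0.632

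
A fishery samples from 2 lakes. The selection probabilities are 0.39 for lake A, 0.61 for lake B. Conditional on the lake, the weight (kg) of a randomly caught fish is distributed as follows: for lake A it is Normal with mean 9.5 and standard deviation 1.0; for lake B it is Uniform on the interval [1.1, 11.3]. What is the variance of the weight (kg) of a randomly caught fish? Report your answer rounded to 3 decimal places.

Per component, A: μ=9.5, E[X²]=91.25; B: μ=6.2, E[X²]=47.11.
E[X] = 0.39·9.5 + 0.61·6.2 = 7.487.
E[X²] = 0.39·91.25 + 0.61·47.11 = 64.3246.
Var(X) = E[X²] − (E[X])² = 64.3246 − 56.0552 = 8.26943.

8.269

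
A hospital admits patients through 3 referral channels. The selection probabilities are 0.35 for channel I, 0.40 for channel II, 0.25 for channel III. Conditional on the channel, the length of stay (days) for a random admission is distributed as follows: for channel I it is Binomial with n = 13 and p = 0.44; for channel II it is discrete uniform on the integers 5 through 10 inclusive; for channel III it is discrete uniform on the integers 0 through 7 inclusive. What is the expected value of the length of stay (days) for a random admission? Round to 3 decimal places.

Component means — I: 5.72; II: 7.5; III: 3.5.
E[X] = 0.35·5.72 + 0.4·7.5 + 0.25·3.5 = 5.877.

5.877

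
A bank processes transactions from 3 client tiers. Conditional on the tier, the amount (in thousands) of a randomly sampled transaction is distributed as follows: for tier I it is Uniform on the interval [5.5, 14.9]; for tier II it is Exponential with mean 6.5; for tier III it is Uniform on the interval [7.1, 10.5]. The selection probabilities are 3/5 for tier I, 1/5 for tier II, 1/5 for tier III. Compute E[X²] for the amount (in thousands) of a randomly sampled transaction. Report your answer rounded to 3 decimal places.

99.423

For each component E[X²] = Var + (mean)², giving I: 111.403; II: 84.5; III: 78.4033.
Overall E[X²] = 0.6·111.403 + 0.2·84.5 + 0.2·78.4033 = 99.4227.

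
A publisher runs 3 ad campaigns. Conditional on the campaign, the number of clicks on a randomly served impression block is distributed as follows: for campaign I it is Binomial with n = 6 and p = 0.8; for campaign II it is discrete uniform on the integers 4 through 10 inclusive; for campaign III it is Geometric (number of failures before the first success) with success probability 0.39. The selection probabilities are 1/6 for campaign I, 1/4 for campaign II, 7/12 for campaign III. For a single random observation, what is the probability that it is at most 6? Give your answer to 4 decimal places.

0.8388

Conditional on each campaign, P(X ≤ 6): I: 1; II: 0.428571; III: 0.968573.
By total probability, P(X ≤ 6) = 0.166667·1 + 0.25·0.428571 + 0.583333·0.968573 = 0.83881.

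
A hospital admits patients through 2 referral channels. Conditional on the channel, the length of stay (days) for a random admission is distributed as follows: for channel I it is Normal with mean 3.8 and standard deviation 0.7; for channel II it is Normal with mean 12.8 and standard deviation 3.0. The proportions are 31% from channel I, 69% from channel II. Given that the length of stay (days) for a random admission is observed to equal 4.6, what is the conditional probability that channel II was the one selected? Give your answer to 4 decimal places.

Likelihoods f(4.6 | ·): I: 0.296614; II: 0.00317291.
Posterior ∝ prior × likelihood. Numerator for II: 0.69·0.00317291 = 0.00218931.
Normalizing constant: 0.31·0.296614 + 0.69·0.00317291 = 0.0941395.
P(II | observation) = 0.00218931 / 0.0941395 = 0.023256.

0.0233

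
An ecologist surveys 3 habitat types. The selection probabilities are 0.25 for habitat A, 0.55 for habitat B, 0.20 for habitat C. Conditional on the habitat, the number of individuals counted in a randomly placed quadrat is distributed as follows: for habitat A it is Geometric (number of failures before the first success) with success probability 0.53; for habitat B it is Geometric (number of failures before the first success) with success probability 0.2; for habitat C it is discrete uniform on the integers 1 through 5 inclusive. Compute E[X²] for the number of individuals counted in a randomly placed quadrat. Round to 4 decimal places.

For each component E[X²] = Var + (mean)², giving A: 2.45959; B: 36; C: 11.
Overall E[X²] = 0.25·2.45959 + 0.55·36 + 0.2·11 = 22.6149.

22.6149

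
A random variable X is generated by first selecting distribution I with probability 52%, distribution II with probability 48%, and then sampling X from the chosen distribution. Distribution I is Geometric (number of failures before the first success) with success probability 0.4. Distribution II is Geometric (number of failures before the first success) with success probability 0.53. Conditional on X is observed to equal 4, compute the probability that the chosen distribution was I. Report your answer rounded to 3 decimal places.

Likelihoods P(X=4 | ·): I: 0.05184; II: 0.0258623.
Posterior ∝ prior × likelihood. Numerator for I: 0.52·0.05184 = 0.0269568.
Normalizing constant: 0.52·0.05184 + 0.48·0.0258623 = 0.0393707.
P(I | observation) = 0.0269568 / 0.0393707 = 0.684692.

0.685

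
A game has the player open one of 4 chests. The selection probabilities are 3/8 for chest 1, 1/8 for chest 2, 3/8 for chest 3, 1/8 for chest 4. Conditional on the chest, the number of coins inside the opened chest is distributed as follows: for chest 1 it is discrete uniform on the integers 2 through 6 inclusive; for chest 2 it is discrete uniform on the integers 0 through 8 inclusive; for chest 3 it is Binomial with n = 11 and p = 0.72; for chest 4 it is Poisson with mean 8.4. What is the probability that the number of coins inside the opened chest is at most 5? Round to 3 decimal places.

Conditional on each chest, P(X ≤ 5): 1: 0.8; 2: 0.666667; 3: 0.0576964; 4: 0.157277.
By total probability, P(X ≤ 5) = 0.375·0.8 + 0.125·0.666667 + 0.375·0.0576964 + 0.125·0.157277 = 0.424629.

0.425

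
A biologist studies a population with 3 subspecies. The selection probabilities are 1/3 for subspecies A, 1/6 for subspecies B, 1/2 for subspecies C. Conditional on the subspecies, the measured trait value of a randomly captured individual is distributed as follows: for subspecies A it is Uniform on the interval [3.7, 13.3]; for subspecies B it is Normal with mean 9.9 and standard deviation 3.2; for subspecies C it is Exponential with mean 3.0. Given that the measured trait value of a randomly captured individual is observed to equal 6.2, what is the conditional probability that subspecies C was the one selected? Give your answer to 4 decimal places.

0.3174

Likelihoods f(6.2 | ·): A: 0.104167; B: 0.0638929; C: 0.0422024.
Posterior ∝ prior × likelihood. Numerator for C: 0.5·0.0422024 = 0.0211012.
Normalizing constant: 0.333333·0.104167 + 0.166667·0.0638929 + 0.5·0.0422024 = 0.0664722.
P(C | observation) = 0.0211012 / 0.0664722 = 0.317444.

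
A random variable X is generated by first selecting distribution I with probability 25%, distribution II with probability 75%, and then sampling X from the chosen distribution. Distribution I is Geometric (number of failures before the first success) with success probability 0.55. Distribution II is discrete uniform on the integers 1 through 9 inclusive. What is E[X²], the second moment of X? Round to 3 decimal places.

For each component E[X²] = Var + (mean)², giving I: 2.15702; II: 31.6667.
Overall E[X²] = 0.25·2.15702 + 0.75·31.6667 = 24.2893.

24.289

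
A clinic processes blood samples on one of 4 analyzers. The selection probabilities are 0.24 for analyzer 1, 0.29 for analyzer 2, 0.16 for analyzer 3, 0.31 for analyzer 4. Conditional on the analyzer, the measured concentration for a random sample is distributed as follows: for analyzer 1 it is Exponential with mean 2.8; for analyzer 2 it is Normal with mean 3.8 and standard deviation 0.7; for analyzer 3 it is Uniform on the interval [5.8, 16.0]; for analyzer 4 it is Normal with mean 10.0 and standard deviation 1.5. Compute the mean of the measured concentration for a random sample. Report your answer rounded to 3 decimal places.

Component means — 1: 2.8; 2: 3.8; 3: 10.9; 4: 10.
E[X] = 0.24·2.8 + 0.29·3.8 + 0.16·10.9 + 0.31·10 = 6.618.

6.618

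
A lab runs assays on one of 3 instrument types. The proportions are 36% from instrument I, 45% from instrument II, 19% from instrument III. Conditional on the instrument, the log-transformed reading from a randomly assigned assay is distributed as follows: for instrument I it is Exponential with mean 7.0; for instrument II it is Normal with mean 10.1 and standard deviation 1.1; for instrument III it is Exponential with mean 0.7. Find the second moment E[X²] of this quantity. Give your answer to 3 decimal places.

For each component E[X²] = Var + (mean)², giving I: 98; II: 103.22; III: 0.98.
Overall E[X²] = 0.36·98 + 0.45·103.22 + 0.19·0.98 = 81.9152.

81.915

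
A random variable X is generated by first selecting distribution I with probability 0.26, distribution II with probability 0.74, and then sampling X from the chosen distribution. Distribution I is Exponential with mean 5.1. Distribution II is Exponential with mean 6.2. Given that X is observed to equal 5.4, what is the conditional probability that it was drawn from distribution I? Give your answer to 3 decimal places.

0.261

Likelihoods f(5.4 | ·): I: 0.0680125; II: 0.0675075.
Posterior ∝ prior × likelihood. Numerator for I: 0.26·0.0680125 = 0.0176832.
Normalizing constant: 0.26·0.0680125 + 0.74·0.0675075 = 0.0676388.
P(I | observation) = 0.0176832 / 0.0676388 = 0.261437.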